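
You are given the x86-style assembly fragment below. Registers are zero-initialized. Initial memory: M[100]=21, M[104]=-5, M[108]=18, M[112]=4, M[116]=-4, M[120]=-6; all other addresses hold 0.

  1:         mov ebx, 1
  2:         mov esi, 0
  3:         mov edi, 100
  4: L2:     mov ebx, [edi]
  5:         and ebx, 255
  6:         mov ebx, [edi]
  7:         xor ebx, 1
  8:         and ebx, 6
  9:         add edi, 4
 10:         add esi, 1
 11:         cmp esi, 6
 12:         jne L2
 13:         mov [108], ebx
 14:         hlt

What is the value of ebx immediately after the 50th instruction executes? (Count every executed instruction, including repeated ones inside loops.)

250

mov ebx, 1 → ebx=1
mov esi, 0 → esi=0
mov edi, 100 → edi=100
mov ebx, [edi] → ebx=M[100]=21
and ebx, 255 → ebx=21&255=21
mov ebx, [edi] → ebx=M[100]=21
xor ebx, 1 → ebx=21^1=20
and ebx, 6 → ebx=20&6=4
add edi, 4 → edi=100+4=104
add esi, 1 → esi=0+1=1
cmp esi, 6  (cmp 1,6)
jne L2: taken
mov ebx, [edi] → ebx=M[104]=-5
and ebx, 255 → ebx=(-5)&255=251
mov ebx, [edi] → ebx=M[104]=-5
xor ebx, 1 → ebx=(-5)^1=-6
and ebx, 6 → ebx=(-6)&6=2
add edi, 4 → edi=104+4=108
add esi, 1 → esi=1+1=2
cmp esi, 6  (cmp 2,6)
jne L2: taken
mov ebx, [edi] → ebx=M[108]=18
and ebx, 255 → ebx=18&255=18
mov ebx, [edi] → ebx=M[108]=18
xor ebx, 1 → ebx=18^1=19
and ebx, 6 → ebx=19&6=2
add edi, 4 → edi=108+4=112
add esi, 1 → esi=2+1=3
cmp esi, 6  (cmp 3,6)
jne L2: taken
mov ebx, [edi] → ebx=M[112]=4
and ebx, 255 → ebx=4&255=4
mov ebx, [edi] → ebx=M[112]=4
xor ebx, 1 → ebx=4^1=5
and ebx, 6 → ebx=5&6=4
add edi, 4 → edi=112+4=116
add esi, 1 → esi=3+1=4
cmp esi, 6  (cmp 4,6)
jne L2: taken
mov ebx, [edi] → ebx=M[116]=-4
and ebx, 255 → ebx=(-4)&255=252
mov ebx, [edi] → ebx=M[116]=-4
xor ebx, 1 → ebx=(-4)^1=-3
and ebx, 6 → ebx=(-3)&6=4
add edi, 4 → edi=116+4=120
add esi, 1 → esi=4+1=5
cmp esi, 6  (cmp 5,6)
jne L2: taken
mov ebx, [edi] → ebx=M[120]=-6
and ebx, 255 → ebx=(-6)&255=250
After step 50: ebx = 250.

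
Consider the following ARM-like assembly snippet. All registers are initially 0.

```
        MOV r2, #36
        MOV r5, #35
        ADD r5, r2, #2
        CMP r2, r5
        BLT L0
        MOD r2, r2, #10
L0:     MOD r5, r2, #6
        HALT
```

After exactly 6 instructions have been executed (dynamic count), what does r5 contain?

0

r2=36
r5=35
r5=36+2=38
CMP r2, r5  (cmp 36,38)
BLT L0: taken
r5=36%6=0
After step 6: r5 = 0.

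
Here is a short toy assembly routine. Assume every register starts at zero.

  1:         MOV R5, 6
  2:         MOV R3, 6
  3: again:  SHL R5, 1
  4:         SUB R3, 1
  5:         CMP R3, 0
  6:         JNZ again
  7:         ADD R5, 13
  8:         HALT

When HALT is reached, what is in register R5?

R5=6
R3=6
R5=6<<1=12
R3=6-1=5
CMP R3, 0  (cmp 5,0)
JNZ again: taken
R5=12<<1=24
R3=5-1=4
CMP R3, 0  (cmp 4,0)
JNZ again: taken
R5=24<<1=48
R3=4-1=3
CMP R3, 0  (cmp 3,0)
JNZ again: taken
R5=48<<1=96
R3=3-1=2
CMP R3, 0  (cmp 2,0)
JNZ again: taken
R5=96<<1=192
R3=2-1=1
CMP R3, 0  (cmp 1,0)
JNZ again: taken
R5=192<<1=384
R3=1-1=0
CMP R3, 0  (cmp 0,0)
JNZ again: not taken
R5=384+13=397
halt.

397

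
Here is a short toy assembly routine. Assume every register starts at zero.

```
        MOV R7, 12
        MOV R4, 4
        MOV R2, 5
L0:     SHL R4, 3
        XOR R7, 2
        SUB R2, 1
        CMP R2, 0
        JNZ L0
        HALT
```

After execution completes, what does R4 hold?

131072

MOV R7, 12 → R7=12
MOV R4, 4 → R4=4
MOV R2, 5 → R2=5
SHL R4, 3 → R4=4<<3=32
XOR R7, 2 → R7=12^2=14
SUB R2, 1 → R2=5-1=4
CMP R2, 0  (cmp 4,0)
JNZ L0: taken
SHL R4, 3 → R4=32<<3=256
XOR R7, 2 → R7=14^2=12
SUB R2, 1 → R2=4-1=3
CMP R2, 0  (cmp 3,0)
JNZ L0: taken
SHL R4, 3 → R4=256<<3=2048
XOR R7, 2 → R7=12^2=14
SUB R2, 1 → R2=3-1=2
CMP R2, 0  (cmp 2,0)
JNZ L0: taken
SHL R4, 3 → R4=2048<<3=16384
XOR R7, 2 → R7=14^2=12
SUB R2, 1 → R2=2-1=1
CMP R2, 0  (cmp 1,0)
JNZ L0: taken
SHL R4, 3 → R4=16384<<3=131072
XOR R7, 2 → R7=12^2=14
SUB R2, 1 → R2=1-1=0
CMP R2, 0  (cmp 0,0)
JNZ L0: not taken
halt.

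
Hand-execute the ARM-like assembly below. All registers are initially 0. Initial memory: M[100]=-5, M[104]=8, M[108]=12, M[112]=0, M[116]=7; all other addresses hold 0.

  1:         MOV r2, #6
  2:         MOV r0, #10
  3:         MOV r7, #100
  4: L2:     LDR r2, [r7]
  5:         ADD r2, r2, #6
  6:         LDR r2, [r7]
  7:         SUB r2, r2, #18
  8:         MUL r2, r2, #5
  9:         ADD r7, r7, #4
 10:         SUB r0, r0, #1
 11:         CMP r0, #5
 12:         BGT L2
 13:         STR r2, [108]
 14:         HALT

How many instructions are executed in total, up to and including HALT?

MOV r2, #6 → r2=6
MOV r0, #10 → r0=10
MOV r7, #100 → r7=100
LDR r2, [r7] → r2=M[100]=-5
ADD r2, r2, #6 → r2=(-5)+6=1
LDR r2, [r7] → r2=M[100]=-5
SUB r2, r2, #18 → r2=(-5)-18=-23
MUL r2, r2, #5 → r2=(-23)*5=-115
ADD r7, r7, #4 → r7=100+4=104
SUB r0, r0, #1 → r0=10-1=9
CMP r0, #5  (cmp 9,5)
BGT L2: taken
LDR r2, [r7] → r2=M[104]=8
ADD r2, r2, #6 → r2=8+6=14
LDR r2, [r7] → r2=M[104]=8
SUB r2, r2, #18 → r2=8-18=-10
MUL r2, r2, #5 → r2=(-10)*5=-50
ADD r7, r7, #4 → r7=104+4=108
SUB r0, r0, #1 → r0=9-1=8
CMP r0, #5  (cmp 8,5)
BGT L2: taken
LDR r2, [r7] → r2=M[108]=12
ADD r2, r2, #6 → r2=12+6=18
LDR r2, [r7] → r2=M[108]=12
SUB r2, r2, #18 → r2=12-18=-6
MUL r2, r2, #5 → r2=(-6)*5=-30
ADD r7, r7, #4 → r7=108+4=112
SUB r0, r0, #1 → r0=8-1=7
CMP r0, #5  (cmp 7,5)
BGT L2: taken
LDR r2, [r7] → r2=M[112]=0
ADD r2, r2, #6 → r2=0+6=6
LDR r2, [r7] → r2=M[112]=0
SUB r2, r2, #18 → r2=0-18=-18
MUL r2, r2, #5 → r2=(-18)*5=-90
ADD r7, r7, #4 → r7=112+4=116
SUB r0, r0, #1 → r0=7-1=6
CMP r0, #5  (cmp 6,5)
BGT L2: taken
LDR r2, [r7] → r2=M[116]=7
ADD r2, r2, #6 → r2=7+6=13
LDR r2, [r7] → r2=M[116]=7
SUB r2, r2, #18 → r2=7-18=-11
MUL r2, r2, #5 → r2=(-11)*5=-55
ADD r7, r7, #4 → r7=116+4=120
SUB r0, r0, #1 → r0=6-1=5
CMP r0, #5  (cmp 5,5)
BGT L2: not taken
STR r2, [108] → M[108]=-55
halt.
Total executed instructions: 50.

50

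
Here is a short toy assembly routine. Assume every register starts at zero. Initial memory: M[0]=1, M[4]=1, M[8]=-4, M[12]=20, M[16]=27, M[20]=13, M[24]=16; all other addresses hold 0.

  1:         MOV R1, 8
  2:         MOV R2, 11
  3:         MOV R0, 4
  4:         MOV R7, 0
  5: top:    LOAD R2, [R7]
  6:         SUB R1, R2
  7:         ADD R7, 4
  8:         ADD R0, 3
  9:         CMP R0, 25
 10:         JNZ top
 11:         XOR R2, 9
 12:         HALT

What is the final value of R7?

28

MOV R1, 8 → R1=8
MOV R2, 11 → R2=11
MOV R0, 4 → R0=4
MOV R7, 0 → R7=0
LOAD R2, [R7] → R2=M[0]=1
SUB R1, R2 → R1=8-1=7
ADD R7, 4 → R7=0+4=4
ADD R0, 3 → R0=4+3=7
CMP R0, 25  (cmp 7,25)
JNZ top: taken
LOAD R2, [R7] → R2=M[4]=1
SUB R1, R2 → R1=7-1=6
ADD R7, 4 → R7=4+4=8
ADD R0, 3 → R0=7+3=10
CMP R0, 25  (cmp 10,25)
JNZ top: taken
LOAD R2, [R7] → R2=M[8]=-4
SUB R1, R2 → R1=6-(-4)=10
ADD R7, 4 → R7=8+4=12
ADD R0, 3 → R0=10+3=13
CMP R0, 25  (cmp 13,25)
JNZ top: taken
LOAD R2, [R7] → R2=M[12]=20
SUB R1, R2 → R1=10-20=-10
ADD R7, 4 → R7=12+4=16
ADD R0, 3 → R0=13+3=16
CMP R0, 25  (cmp 16,25)
JNZ top: taken
LOAD R2, [R7] → R2=M[16]=27
SUB R1, R2 → R1=(-10)-27=-37
ADD R7, 4 → R7=16+4=20
ADD R0, 3 → R0=16+3=19
CMP R0, 25  (cmp 19,25)
JNZ top: taken
LOAD R2, [R7] → R2=M[20]=13
SUB R1, R2 → R1=(-37)-13=-50
ADD R7, 4 → R7=20+4=24
ADD R0, 3 → R0=19+3=22
CMP R0, 25  (cmp 22,25)
JNZ top: taken
LOAD R2, [R7] → R2=M[24]=16
SUB R1, R2 → R1=(-50)-16=-66
ADD R7, 4 → R7=24+4=28
ADD R0, 3 → R0=22+3=25
CMP R0, 25  (cmp 25,25)
JNZ top: not taken
XOR R2, 9 → R2=16^9=25
halt.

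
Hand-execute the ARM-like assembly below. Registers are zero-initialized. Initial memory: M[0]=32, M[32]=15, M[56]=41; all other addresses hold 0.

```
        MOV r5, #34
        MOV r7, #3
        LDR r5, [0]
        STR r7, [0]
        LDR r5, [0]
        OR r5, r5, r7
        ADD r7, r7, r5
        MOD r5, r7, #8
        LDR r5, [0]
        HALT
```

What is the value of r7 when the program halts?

MOV r5, #34 → r5=34
MOV r7, #3 → r7=3
LDR r5, [0] → r5=M[0]=32
STR r7, [0] → M[0]=3
LDR r5, [0] → r5=M[0]=3
OR r5, r5, r7 → r5=3|3=3
ADD r7, r7, r5 → r7=3+3=6
MOD r5, r7, #8 → r5=6%8=6
LDR r5, [0] → r5=M[0]=3
halt.

6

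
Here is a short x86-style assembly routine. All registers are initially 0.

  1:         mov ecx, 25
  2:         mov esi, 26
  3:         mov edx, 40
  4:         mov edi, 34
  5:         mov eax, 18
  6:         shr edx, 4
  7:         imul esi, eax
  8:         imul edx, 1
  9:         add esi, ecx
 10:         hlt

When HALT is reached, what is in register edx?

2

after mov ecx, 25: ecx=25
after mov esi, 26: esi=26
after mov edx, 40: edx=40
after mov edi, 34: edi=34
after mov eax, 18: eax=18
after shr edx, 4: edx=40>>4=2
after imul esi, eax: esi=26*18=468
after imul edx, 1: edx=2*1=2
after add esi, ecx: esi=468+25=493
halt.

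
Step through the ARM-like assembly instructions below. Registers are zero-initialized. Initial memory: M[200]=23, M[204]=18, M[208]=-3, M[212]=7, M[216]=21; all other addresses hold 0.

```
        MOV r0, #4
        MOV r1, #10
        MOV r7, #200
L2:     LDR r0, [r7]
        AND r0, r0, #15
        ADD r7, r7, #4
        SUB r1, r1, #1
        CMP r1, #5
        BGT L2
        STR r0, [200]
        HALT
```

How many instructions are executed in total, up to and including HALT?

r0=4
r1=10
r7=200
r0=M[200]=23
r0=23&15=7
r7=200+4=204
r1=10-1=9
CMP r1, #5  (cmp 9,5)
BGT L2: taken
r0=M[204]=18
r0=18&15=2
r7=204+4=208
r1=9-1=8
CMP r1, #5  (cmp 8,5)
BGT L2: taken
r0=M[208]=-3
r0=(-3)&15=13
r7=208+4=212
r1=8-1=7
CMP r1, #5  (cmp 7,5)
BGT L2: taken
r0=M[212]=7
r0=7&15=7
r7=212+4=216
r1=7-1=6
CMP r1, #5  (cmp 6,5)
BGT L2: taken
r0=M[216]=21
r0=21&15=5
r7=216+4=220
r1=6-1=5
CMP r1, #5  (cmp 5,5)
BGT L2: not taken
STR r0, [200] → M[200]=5
halt.
Total executed instructions: 35.

35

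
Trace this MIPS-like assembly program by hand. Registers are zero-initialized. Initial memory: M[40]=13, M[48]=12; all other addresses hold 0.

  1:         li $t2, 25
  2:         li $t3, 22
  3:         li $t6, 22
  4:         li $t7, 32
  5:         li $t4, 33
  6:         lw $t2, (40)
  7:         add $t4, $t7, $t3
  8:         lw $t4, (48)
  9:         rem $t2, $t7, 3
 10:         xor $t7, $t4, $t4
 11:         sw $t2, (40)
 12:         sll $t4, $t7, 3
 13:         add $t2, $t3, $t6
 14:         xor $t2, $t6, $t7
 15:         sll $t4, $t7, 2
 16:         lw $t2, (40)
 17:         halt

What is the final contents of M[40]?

$t2=25
$t3=22
$t6=22
$t7=32
$t4=33
$t2=M[40]=13
$t4=32+22=54
$t4=M[48]=12
$t2=32%3=2
$t7=12^12=0
sw $t2, (40) → M[40]=2
$t4=0<<3=0
$t2=22+22=44
$t2=22^0=22
$t4=0<<2=0
$t2=M[40]=2
halt.

2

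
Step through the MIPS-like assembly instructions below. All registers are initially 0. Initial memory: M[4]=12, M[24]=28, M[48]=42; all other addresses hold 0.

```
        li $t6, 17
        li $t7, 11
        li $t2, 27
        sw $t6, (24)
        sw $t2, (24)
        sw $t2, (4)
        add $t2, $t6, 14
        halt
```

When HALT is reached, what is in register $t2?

31

$t6=17
$t7=11
$t2=27
sw $t6, (24) → M[24]=17
sw $t2, (24) → M[24]=27
sw $t2, (4) → M[4]=27
$t2=17+14=31
halt.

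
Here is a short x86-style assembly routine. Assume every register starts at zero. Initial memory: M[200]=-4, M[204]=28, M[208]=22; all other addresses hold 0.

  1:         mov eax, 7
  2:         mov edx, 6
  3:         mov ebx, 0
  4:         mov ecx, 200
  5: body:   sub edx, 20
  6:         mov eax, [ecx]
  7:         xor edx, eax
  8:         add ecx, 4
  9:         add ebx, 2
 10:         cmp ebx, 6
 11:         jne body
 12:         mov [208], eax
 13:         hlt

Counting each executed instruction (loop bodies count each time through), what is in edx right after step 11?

14

after mov eax, 7: eax=7
after mov edx, 6: edx=6
after mov ebx, 0: ebx=0
after mov ecx, 200: ecx=200
after sub edx, 20: edx=6-20=-14
after mov eax, [ecx]: eax=M[200]=-4
after xor edx, eax: edx=(-14)^(-4)=14
after add ecx, 4: ecx=200+4=204
after add ebx, 2: ebx=0+2=2
cmp ebx, 6  (cmp 2,6)
jne body: taken
After step 11: edx = 14.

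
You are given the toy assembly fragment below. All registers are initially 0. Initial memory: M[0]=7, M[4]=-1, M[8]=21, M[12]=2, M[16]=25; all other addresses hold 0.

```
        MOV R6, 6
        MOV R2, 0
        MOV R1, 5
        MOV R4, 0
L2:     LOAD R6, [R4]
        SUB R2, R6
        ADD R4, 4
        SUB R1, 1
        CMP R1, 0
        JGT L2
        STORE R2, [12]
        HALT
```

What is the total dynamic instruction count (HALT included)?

R6=6
R2=0
R1=5
R4=0
R6=M[0]=7
R2=0-7=-7
R4=0+4=4
R1=5-1=4
CMP R1, 0  (cmp 4,0)
JGT L2: taken
R6=M[4]=-1
R2=(-7)-(-1)=-6
R4=4+4=8
R1=4-1=3
CMP R1, 0  (cmp 3,0)
JGT L2: taken
R6=M[8]=21
R2=(-6)-21=-27
R4=8+4=12
R1=3-1=2
CMP R1, 0  (cmp 2,0)
JGT L2: taken
R6=M[12]=2
R2=(-27)-2=-29
R4=12+4=16
R1=2-1=1
CMP R1, 0  (cmp 1,0)
JGT L2: taken
R6=M[16]=25
R2=(-29)-25=-54
R4=16+4=20
R1=1-1=0
CMP R1, 0  (cmp 0,0)
JGT L2: not taken
STORE R2, [12] → M[12]=-54
halt.
Total executed instructions: 36.

36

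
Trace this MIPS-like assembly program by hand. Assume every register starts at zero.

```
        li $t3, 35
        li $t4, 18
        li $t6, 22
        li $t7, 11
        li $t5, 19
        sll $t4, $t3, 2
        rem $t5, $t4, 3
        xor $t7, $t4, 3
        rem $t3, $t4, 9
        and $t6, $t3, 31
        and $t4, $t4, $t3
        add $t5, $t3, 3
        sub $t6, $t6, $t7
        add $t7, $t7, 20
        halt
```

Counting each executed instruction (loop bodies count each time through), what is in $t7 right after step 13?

143

li $t3, 35 → $t3=35
li $t4, 18 → $t4=18
li $t6, 22 → $t6=22
li $t7, 11 → $t7=11
li $t5, 19 → $t5=19
sll $t4, $t3, 2 → $t4=35<<2=140
rem $t5, $t4, 3 → $t5=140%3=2
xor $t7, $t4, 3 → $t7=140^3=143
rem $t3, $t4, 9 → $t3=140%9=5
and $t6, $t3, 31 → $t6=5&31=5
and $t4, $t4, $t3 → $t4=140&5=4
add $t5, $t3, 3 → $t5=5+3=8
sub $t6, $t6, $t7 → $t6=5-143=-138
After step 13: $t7 = 143.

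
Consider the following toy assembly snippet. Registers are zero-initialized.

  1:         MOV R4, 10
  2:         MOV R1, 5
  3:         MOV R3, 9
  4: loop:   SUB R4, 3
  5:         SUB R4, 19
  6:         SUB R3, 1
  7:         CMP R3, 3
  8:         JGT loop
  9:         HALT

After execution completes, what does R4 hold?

MOV R4, 10 → R4=10
MOV R1, 5 → R1=5
MOV R3, 9 → R3=9
SUB R4, 3 → R4=10-3=7
SUB R4, 19 → R4=7-19=-12
SUB R3, 1 → R3=9-1=8
CMP R3, 3  (cmp 8,3)
JGT loop: taken
SUB R4, 3 → R4=(-12)-3=-15
SUB R4, 19 → R4=(-15)-19=-34
SUB R3, 1 → R3=8-1=7
CMP R3, 3  (cmp 7,3)
JGT loop: taken
SUB R4, 3 → R4=(-34)-3=-37
SUB R4, 19 → R4=(-37)-19=-56
SUB R3, 1 → R3=7-1=6
CMP R3, 3  (cmp 6,3)
JGT loop: taken
SUB R4, 3 → R4=(-56)-3=-59
SUB R4, 19 → R4=(-59)-19=-78
SUB R3, 1 → R3=6-1=5
CMP R3, 3  (cmp 5,3)
JGT loop: taken
SUB R4, 3 → R4=(-78)-3=-81
SUB R4, 19 → R4=(-81)-19=-100
SUB R3, 1 → R3=5-1=4
CMP R3, 3  (cmp 4,3)
JGT loop: taken
SUB R4, 3 → R4=(-100)-3=-103
SUB R4, 19 → R4=(-103)-19=-122
SUB R3, 1 → R3=4-1=3
CMP R3, 3  (cmp 3,3)
JGT loop: not taken
halt.

-122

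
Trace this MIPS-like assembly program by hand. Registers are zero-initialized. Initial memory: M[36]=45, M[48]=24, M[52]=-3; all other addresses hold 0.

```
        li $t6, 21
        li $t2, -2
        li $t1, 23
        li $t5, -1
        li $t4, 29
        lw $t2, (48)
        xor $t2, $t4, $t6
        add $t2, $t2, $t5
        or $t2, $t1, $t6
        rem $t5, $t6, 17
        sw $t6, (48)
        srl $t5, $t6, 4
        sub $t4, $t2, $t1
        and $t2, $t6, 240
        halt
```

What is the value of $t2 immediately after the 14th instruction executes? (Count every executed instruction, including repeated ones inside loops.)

$t6=21
$t2=-2
$t1=23
$t5=-1
$t4=29
$t2=M[48]=24
$t2=29^21=8
$t2=8+(-1)=7
$t2=23|21=23
$t5=21%17=4
sw $t6, (48) → M[48]=21
$t5=21>>4=1
$t4=23-23=0
$t2=21&240=16
After step 14: $t2 = 16.

16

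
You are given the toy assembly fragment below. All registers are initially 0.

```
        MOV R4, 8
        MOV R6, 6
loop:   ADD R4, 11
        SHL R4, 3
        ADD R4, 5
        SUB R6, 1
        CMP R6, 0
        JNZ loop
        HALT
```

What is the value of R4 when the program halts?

R4=8
R6=6
R4=8+11=19
R4=19<<3=152
R4=152+5=157
R6=6-1=5
CMP R6, 0  (cmp 5,0)
JNZ loop: taken
R4=157+11=168
R4=168<<3=1344
R4=1344+5=1349
R6=5-1=4
CMP R6, 0  (cmp 4,0)
JNZ loop: taken
R4=1349+11=1360
R4=1360<<3=10880
R4=10880+5=10885
R6=4-1=3
CMP R6, 0  (cmp 3,0)
JNZ loop: taken
R4=10885+11=10896
R4=10896<<3=87168
R4=87168+5=87173
R6=3-1=2
CMP R6, 0  (cmp 2,0)
JNZ loop: taken
R4=87173+11=87184
R4=87184<<3=697472
R4=697472+5=697477
R6=2-1=1
CMP R6, 0  (cmp 1,0)
JNZ loop: taken
R4=697477+11=697488
R4=697488<<3=5579904
R4=5579904+5=5579909
R6=1-1=0
CMP R6, 0  (cmp 0,0)
JNZ loop: not taken
halt.

5579909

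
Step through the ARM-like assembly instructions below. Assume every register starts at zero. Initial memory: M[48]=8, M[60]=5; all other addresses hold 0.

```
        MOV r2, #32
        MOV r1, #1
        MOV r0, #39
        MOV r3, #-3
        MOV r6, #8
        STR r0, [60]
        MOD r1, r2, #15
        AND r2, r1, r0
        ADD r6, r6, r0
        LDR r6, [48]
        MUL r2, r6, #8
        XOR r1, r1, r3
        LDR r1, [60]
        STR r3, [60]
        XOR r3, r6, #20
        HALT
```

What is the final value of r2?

MOV r2, #32 → r2=32
MOV r1, #1 → r1=1
MOV r0, #39 → r0=39
MOV r3, #-3 → r3=-3
MOV r6, #8 → r6=8
STR r0, [60] → M[60]=39
MOD r1, r2, #15 → r1=32%15=2
AND r2, r1, r0 → r2=2&39=2
ADD r6, r6, r0 → r6=8+39=47
LDR r6, [48] → r6=M[48]=8
MUL r2, r6, #8 → r2=8*8=64
XOR r1, r1, r3 → r1=2^(-3)=-1
LDR r1, [60] → r1=M[60]=39
STR r3, [60] → M[60]=-3
XOR r3, r6, #20 → r3=8^20=28
halt.

64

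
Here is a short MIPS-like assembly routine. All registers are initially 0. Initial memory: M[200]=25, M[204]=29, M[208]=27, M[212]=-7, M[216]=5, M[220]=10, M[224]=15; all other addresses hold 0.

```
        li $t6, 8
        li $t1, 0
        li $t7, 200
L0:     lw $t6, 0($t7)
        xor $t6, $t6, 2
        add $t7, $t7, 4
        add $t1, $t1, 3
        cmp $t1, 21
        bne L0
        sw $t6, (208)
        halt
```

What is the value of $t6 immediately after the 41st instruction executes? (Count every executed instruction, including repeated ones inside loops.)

13

li $t6, 8 → $t6=8
li $t1, 0 → $t1=0
li $t7, 200 → $t7=200
lw $t6, 0($t7) → $t6=M[200]=25
xor $t6, $t6, 2 → $t6=25^2=27
add $t7, $t7, 4 → $t7=200+4=204
add $t1, $t1, 3 → $t1=0+3=3
cmp $t1, 21  (cmp 3,21)
bne L0: taken
lw $t6, 0($t7) → $t6=M[204]=29
xor $t6, $t6, 2 → $t6=29^2=31
add $t7, $t7, 4 → $t7=204+4=208
add $t1, $t1, 3 → $t1=3+3=6
cmp $t1, 21  (cmp 6,21)
bne L0: taken
lw $t6, 0($t7) → $t6=M[208]=27
xor $t6, $t6, 2 → $t6=27^2=25
add $t7, $t7, 4 → $t7=208+4=212
add $t1, $t1, 3 → $t1=6+3=9
cmp $t1, 21  (cmp 9,21)
bne L0: taken
lw $t6, 0($t7) → $t6=M[212]=-7
xor $t6, $t6, 2 → $t6=(-7)^2=-5
add $t7, $t7, 4 → $t7=212+4=216
add $t1, $t1, 3 → $t1=9+3=12
cmp $t1, 21  (cmp 12,21)
bne L0: taken
lw $t6, 0($t7) → $t6=M[216]=5
xor $t6, $t6, 2 → $t6=5^2=7
add $t7, $t7, 4 → $t7=216+4=220
add $t1, $t1, 3 → $t1=12+3=15
cmp $t1, 21  (cmp 15,21)
bne L0: taken
lw $t6, 0($t7) → $t6=M[220]=10
xor $t6, $t6, 2 → $t6=10^2=8
add $t7, $t7, 4 → $t7=220+4=224
add $t1, $t1, 3 → $t1=15+3=18
cmp $t1, 21  (cmp 18,21)
bne L0: taken
lw $t6, 0($t7) → $t6=M[224]=15
xor $t6, $t6, 2 → $t6=15^2=13
After step 41: $t6 = 13.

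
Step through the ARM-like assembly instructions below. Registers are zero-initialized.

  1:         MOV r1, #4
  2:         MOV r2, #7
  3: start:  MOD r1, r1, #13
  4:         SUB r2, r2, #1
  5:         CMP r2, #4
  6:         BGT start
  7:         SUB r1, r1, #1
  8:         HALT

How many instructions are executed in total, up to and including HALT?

16

after MOV r1, #4: r1=4
after MOV r2, #7: r2=7
after MOD r1, r1, #13: r1=4%13=4
after SUB r2, r2, #1: r2=7-1=6
CMP r2, #4  (cmp 6,4)
BGT start: taken
after MOD r1, r1, #13: r1=4%13=4
after SUB r2, r2, #1: r2=6-1=5
CMP r2, #4  (cmp 5,4)
BGT start: taken
after MOD r1, r1, #13: r1=4%13=4
after SUB r2, r2, #1: r2=5-1=4
CMP r2, #4  (cmp 4,4)
BGT start: not taken
after SUB r1, r1, #1: r1=4-1=3
halt.
Total executed instructions: 16.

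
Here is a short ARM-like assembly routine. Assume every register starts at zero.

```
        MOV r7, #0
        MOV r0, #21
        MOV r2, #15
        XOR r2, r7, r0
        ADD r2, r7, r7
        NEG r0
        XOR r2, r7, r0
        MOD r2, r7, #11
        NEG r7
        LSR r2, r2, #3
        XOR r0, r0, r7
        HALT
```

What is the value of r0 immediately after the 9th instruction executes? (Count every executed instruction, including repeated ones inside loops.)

r7=0
r0=21
r2=15
r2=0^21=21
r2=0+0=0
r0=-(21)=-21
r2=0^(-21)=-21
r2=0%11=0
r7=-(0)=0
After step 9: r0 = -21.

-21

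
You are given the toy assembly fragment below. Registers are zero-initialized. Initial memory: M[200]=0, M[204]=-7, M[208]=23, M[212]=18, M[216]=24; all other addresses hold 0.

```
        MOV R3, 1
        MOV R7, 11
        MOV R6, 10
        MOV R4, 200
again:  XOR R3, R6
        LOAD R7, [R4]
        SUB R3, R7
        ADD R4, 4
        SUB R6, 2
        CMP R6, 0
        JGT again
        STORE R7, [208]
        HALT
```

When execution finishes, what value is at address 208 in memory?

MOV R3, 1 → R3=1
MOV R7, 11 → R7=11
MOV R6, 10 → R6=10
MOV R4, 200 → R4=200
XOR R3, R6 → R3=1^10=11
LOAD R7, [R4] → R7=M[200]=0
SUB R3, R7 → R3=11-0=11
ADD R4, 4 → R4=200+4=204
SUB R6, 2 → R6=10-2=8
CMP R6, 0  (cmp 8,0)
JGT again: taken
XOR R3, R6 → R3=11^8=3
LOAD R7, [R4] → R7=M[204]=-7
SUB R3, R7 → R3=3-(-7)=10
ADD R4, 4 → R4=204+4=208
SUB R6, 2 → R6=8-2=6
CMP R6, 0  (cmp 6,0)
JGT again: taken
XOR R3, R6 → R3=10^6=12
LOAD R7, [R4] → R7=M[208]=23
SUB R3, R7 → R3=12-23=-11
ADD R4, 4 → R4=208+4=212
SUB R6, 2 → R6=6-2=4
CMP R6, 0  (cmp 4,0)
JGT again: taken
XOR R3, R6 → R3=(-11)^4=-15
LOAD R7, [R4] → R7=M[212]=18
SUB R3, R7 → R3=(-15)-18=-33
ADD R4, 4 → R4=212+4=216
SUB R6, 2 → R6=4-2=2
CMP R6, 0  (cmp 2,0)
JGT again: taken
XOR R3, R6 → R3=(-33)^2=-35
LOAD R7, [R4] → R7=M[216]=24
SUB R3, R7 → R3=(-35)-24=-59
ADD R4, 4 → R4=216+4=220
SUB R6, 2 → R6=2-2=0
CMP R6, 0  (cmp 0,0)
JGT again: not taken
STORE R7, [208] → M[208]=24
halt.

24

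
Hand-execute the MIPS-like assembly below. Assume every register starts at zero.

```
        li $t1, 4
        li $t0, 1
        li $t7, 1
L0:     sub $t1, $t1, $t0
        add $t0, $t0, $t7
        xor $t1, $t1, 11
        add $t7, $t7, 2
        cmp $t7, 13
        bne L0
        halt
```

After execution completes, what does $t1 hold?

-37

$t1=4
$t0=1
$t7=1
$t1=4-1=3
$t0=1+1=2
$t1=3^11=8
$t7=1+2=3
cmp $t7, 13  (cmp 3,13)
bne L0: taken
$t1=8-2=6
$t0=2+3=5
$t1=6^11=13
$t7=3+2=5
cmp $t7, 13  (cmp 5,13)
bne L0: taken
$t1=13-5=8
$t0=5+5=10
$t1=8^11=3
$t7=5+2=7
cmp $t7, 13  (cmp 7,13)
bne L0: taken
$t1=3-10=-7
$t0=10+7=17
$t1=(-7)^11=-14
$t7=7+2=9
cmp $t7, 13  (cmp 9,13)
bne L0: taken
$t1=(-14)-17=-31
$t0=17+9=26
$t1=(-31)^11=-22
$t7=9+2=11
cmp $t7, 13  (cmp 11,13)
bne L0: taken
$t1=(-22)-26=-48
$t0=26+11=37
$t1=(-48)^11=-37
$t7=11+2=13
cmp $t7, 13  (cmp 13,13)
bne L0: not taken
halt.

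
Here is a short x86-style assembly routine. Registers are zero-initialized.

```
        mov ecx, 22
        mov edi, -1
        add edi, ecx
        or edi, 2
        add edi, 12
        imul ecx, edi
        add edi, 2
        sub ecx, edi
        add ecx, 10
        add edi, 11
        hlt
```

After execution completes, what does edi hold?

48

after mov ecx, 22: ecx=22
after mov edi, -1: edi=-1
after add edi, ecx: edi=(-1)+22=21
after or edi, 2: edi=21|2=23
after add edi, 12: edi=23+12=35
after imul ecx, edi: ecx=22*35=770
after add edi, 2: edi=35+2=37
after sub ecx, edi: ecx=770-37=733
after add ecx, 10: ecx=733+10=743
after add edi, 11: edi=37+11=48
halt.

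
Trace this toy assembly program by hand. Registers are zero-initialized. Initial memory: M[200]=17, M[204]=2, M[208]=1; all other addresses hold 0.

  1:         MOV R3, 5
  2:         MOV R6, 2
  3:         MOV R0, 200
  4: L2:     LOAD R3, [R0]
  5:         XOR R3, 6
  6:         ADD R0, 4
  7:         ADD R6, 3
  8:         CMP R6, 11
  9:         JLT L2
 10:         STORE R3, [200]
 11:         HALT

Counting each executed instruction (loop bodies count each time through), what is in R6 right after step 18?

8

after MOV R3, 5: R3=5
after MOV R6, 2: R6=2
after MOV R0, 200: R0=200
after LOAD R3, [R0]: R3=M[200]=17
after XOR R3, 6: R3=17^6=23
after ADD R0, 4: R0=200+4=204
after ADD R6, 3: R6=2+3=5
CMP R6, 11  (cmp 5,11)
JLT L2: taken
after LOAD R3, [R0]: R3=M[204]=2
after XOR R3, 6: R3=2^6=4
after ADD R0, 4: R0=204+4=208
after ADD R6, 3: R6=5+3=8
CMP R6, 11  (cmp 8,11)
JLT L2: taken
after LOAD R3, [R0]: R3=M[208]=1
after XOR R3, 6: R3=1^6=7
after ADD R0, 4: R0=208+4=212
After step 18: R6 = 8.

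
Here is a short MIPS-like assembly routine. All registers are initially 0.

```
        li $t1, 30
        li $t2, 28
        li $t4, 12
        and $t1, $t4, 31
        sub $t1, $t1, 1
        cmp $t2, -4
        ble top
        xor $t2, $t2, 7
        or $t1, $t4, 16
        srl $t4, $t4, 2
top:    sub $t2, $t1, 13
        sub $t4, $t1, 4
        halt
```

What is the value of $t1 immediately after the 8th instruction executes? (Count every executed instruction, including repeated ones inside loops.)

$t1=30
$t2=28
$t4=12
$t1=12&31=12
$t1=12-1=11
cmp $t2, -4  (cmp 28,-4)
ble top: not taken
$t2=28^7=27
After step 8: $t1 = 11.

11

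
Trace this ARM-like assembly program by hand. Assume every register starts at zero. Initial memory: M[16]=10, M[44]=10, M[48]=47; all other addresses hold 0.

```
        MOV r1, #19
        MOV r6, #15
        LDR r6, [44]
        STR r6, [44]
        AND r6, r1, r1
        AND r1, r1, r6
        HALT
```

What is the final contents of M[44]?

10

MOV r1, #19 → r1=19
MOV r6, #15 → r6=15
LDR r6, [44] → r6=M[44]=10
STR r6, [44] → M[44]=10
AND r6, r1, r1 → r6=19&19=19
AND r1, r1, r6 → r1=19&19=19
halt.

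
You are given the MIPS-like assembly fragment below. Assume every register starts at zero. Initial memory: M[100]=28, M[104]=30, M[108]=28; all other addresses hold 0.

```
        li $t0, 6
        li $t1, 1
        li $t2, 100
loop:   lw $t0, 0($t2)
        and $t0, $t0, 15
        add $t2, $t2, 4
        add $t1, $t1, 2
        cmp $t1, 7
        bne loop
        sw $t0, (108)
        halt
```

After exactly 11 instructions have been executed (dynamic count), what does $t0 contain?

14

li $t0, 6 → $t0=6
li $t1, 1 → $t1=1
li $t2, 100 → $t2=100
lw $t0, 0($t2) → $t0=M[100]=28
and $t0, $t0, 15 → $t0=28&15=12
add $t2, $t2, 4 → $t2=100+4=104
add $t1, $t1, 2 → $t1=1+2=3
cmp $t1, 7  (cmp 3,7)
bne loop: taken
lw $t0, 0($t2) → $t0=M[104]=30
and $t0, $t0, 15 → $t0=30&15=14
After step 11: $t0 = 14.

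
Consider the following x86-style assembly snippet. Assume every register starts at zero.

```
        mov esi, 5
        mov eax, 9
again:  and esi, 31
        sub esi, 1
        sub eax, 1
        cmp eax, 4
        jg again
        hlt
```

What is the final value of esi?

after mov esi, 5: esi=5
after mov eax, 9: eax=9
after and esi, 31: esi=5&31=5
after sub esi, 1: esi=5-1=4
after sub eax, 1: eax=9-1=8
cmp eax, 4  (cmp 8,4)
jg again: taken
after and esi, 31: esi=4&31=4
after sub esi, 1: esi=4-1=3
after sub eax, 1: eax=8-1=7
cmp eax, 4  (cmp 7,4)
jg again: taken
after and esi, 31: esi=3&31=3
after sub esi, 1: esi=3-1=2
after sub eax, 1: eax=7-1=6
cmp eax, 4  (cmp 6,4)
jg again: taken
after and esi, 31: esi=2&31=2
after sub esi, 1: esi=2-1=1
after sub eax, 1: eax=6-1=5
cmp eax, 4  (cmp 5,4)
jg again: taken
after and esi, 31: esi=1&31=1
after sub esi, 1: esi=1-1=0
after sub eax, 1: eax=5-1=4
cmp eax, 4  (cmp 4,4)
jg again: not taken
halt.

0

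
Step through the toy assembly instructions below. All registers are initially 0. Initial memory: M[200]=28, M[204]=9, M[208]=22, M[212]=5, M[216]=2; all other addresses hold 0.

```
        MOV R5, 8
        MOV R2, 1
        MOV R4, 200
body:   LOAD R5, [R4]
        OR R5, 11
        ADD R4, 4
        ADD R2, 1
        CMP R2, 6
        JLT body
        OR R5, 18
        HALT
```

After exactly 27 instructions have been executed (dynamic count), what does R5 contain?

15

after MOV R5, 8: R5=8
after MOV R2, 1: R2=1
after MOV R4, 200: R4=200
after LOAD R5, [R4]: R5=M[200]=28
after OR R5, 11: R5=28|11=31
after ADD R4, 4: R4=200+4=204
after ADD R2, 1: R2=1+1=2
CMP R2, 6  (cmp 2,6)
JLT body: taken
after LOAD R5, [R4]: R5=M[204]=9
after OR R5, 11: R5=9|11=11
after ADD R4, 4: R4=204+4=208
after ADD R2, 1: R2=2+1=3
CMP R2, 6  (cmp 3,6)
JLT body: taken
after LOAD R5, [R4]: R5=M[208]=22
after OR R5, 11: R5=22|11=31
after ADD R4, 4: R4=208+4=212
after ADD R2, 1: R2=3+1=4
CMP R2, 6  (cmp 4,6)
JLT body: taken
after LOAD R5, [R4]: R5=M[212]=5
after OR R5, 11: R5=5|11=15
after ADD R4, 4: R4=212+4=216
after ADD R2, 1: R2=4+1=5
CMP R2, 6  (cmp 5,6)
JLT body: taken
After step 27: R5 = 15.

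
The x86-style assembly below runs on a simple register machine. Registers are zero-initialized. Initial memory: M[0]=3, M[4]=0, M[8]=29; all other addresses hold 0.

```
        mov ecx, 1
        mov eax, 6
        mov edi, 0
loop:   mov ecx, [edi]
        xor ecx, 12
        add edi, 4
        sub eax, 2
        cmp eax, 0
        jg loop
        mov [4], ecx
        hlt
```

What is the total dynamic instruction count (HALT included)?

ecx=1
eax=6
edi=0
ecx=M[0]=3
ecx=3^12=15
edi=0+4=4
eax=6-2=4
cmp eax, 0  (cmp 4,0)
jg loop: taken
ecx=M[4]=0
ecx=0^12=12
edi=4+4=8
eax=4-2=2
cmp eax, 0  (cmp 2,0)
jg loop: taken
ecx=M[8]=29
ecx=29^12=17
edi=8+4=12
eax=2-2=0
cmp eax, 0  (cmp 0,0)
jg loop: not taken
mov [4], ecx → M[4]=17
halt.
Total executed instructions: 23.

23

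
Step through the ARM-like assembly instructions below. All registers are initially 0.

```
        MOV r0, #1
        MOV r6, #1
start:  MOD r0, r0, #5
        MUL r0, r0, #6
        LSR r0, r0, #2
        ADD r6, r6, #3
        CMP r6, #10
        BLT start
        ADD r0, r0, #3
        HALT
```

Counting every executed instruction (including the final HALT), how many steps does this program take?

22

r0=1
r6=1
r0=1%5=1
r0=1*6=6
r0=6>>2=1
r6=1+3=4
CMP r6, #10  (cmp 4,10)
BLT start: taken
r0=1%5=1
r0=1*6=6
r0=6>>2=1
r6=4+3=7
CMP r6, #10  (cmp 7,10)
BLT start: taken
r0=1%5=1
r0=1*6=6
r0=6>>2=1
r6=7+3=10
CMP r6, #10  (cmp 10,10)
BLT start: not taken
r0=1+3=4
halt.
Total executed instructions: 22.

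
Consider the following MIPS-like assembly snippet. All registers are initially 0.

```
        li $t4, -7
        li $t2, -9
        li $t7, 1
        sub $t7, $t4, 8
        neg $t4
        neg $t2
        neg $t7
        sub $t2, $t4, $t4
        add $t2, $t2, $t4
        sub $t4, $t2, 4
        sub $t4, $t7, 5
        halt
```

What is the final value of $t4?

10

$t4=-7
$t2=-9
$t7=1
$t7=(-7)-8=-15
$t4=-(-7)=7
$t2=-(-9)=9
$t7=-(-15)=15
$t2=7-7=0
$t2=0+7=7
$t4=7-4=3
$t4=15-5=10
halt.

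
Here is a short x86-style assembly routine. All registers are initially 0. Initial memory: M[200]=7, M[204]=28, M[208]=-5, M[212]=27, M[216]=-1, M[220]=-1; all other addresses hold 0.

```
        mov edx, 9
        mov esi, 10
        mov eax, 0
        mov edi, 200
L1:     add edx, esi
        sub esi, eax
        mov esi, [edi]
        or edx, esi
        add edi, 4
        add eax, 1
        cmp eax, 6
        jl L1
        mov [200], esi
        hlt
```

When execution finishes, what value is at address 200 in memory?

-1

after mov edx, 9: edx=9
after mov esi, 10: esi=10
after mov eax, 0: eax=0
after mov edi, 200: edi=200
after add edx, esi: edx=9+10=19
after sub esi, eax: esi=10-0=10
after mov esi, [edi]: esi=M[200]=7
after or edx, esi: edx=19|7=23
after add edi, 4: edi=200+4=204
after add eax, 1: eax=0+1=1
cmp eax, 6  (cmp 1,6)
jl L1: taken
after add edx, esi: edx=23+7=30
after sub esi, eax: esi=7-1=6
after mov esi, [edi]: esi=M[204]=28
after or edx, esi: edx=30|28=30
after add edi, 4: edi=204+4=208
after add eax, 1: eax=1+1=2
cmp eax, 6  (cmp 2,6)
jl L1: taken
after add edx, esi: edx=30+28=58
after sub esi, eax: esi=28-2=26
after mov esi, [edi]: esi=M[208]=-5
after or edx, esi: edx=58|(-5)=-5
after add edi, 4: edi=208+4=212
after add eax, 1: eax=2+1=3
cmp eax, 6  (cmp 3,6)
jl L1: taken
after add edx, esi: edx=(-5)+(-5)=-10
after sub esi, eax: esi=(-5)-3=-8
after mov esi, [edi]: esi=M[212]=27
after or edx, esi: edx=(-10)|27=-1
after add edi, 4: edi=212+4=216
after add eax, 1: eax=3+1=4
cmp eax, 6  (cmp 4,6)
jl L1: taken
after add edx, esi: edx=(-1)+27=26
after sub esi, eax: esi=27-4=23
after mov esi, [edi]: esi=M[216]=-1
after or edx, esi: edx=26|(-1)=-1
after add edi, 4: edi=216+4=220
after add eax, 1: eax=4+1=5
cmp eax, 6  (cmp 5,6)
jl L1: taken
after add edx, esi: edx=(-1)+(-1)=-2
after sub esi, eax: esi=(-1)-5=-6
after mov esi, [edi]: esi=M[220]=-1
after or edx, esi: edx=(-2)|(-1)=-1
after add edi, 4: edi=220+4=224
after add eax, 1: eax=5+1=6
cmp eax, 6  (cmp 6,6)
jl L1: not taken
mov [200], esi → M[200]=-1
halt.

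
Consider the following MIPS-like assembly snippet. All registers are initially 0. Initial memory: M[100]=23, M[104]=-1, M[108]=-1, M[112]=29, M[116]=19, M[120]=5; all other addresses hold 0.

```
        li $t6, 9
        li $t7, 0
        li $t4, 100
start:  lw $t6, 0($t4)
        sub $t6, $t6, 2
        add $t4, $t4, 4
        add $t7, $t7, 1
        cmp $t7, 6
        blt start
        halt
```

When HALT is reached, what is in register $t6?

after li $t6, 9: $t6=9
after li $t7, 0: $t7=0
after li $t4, 100: $t4=100
after lw $t6, 0($t4): $t6=M[100]=23
after sub $t6, $t6, 2: $t6=23-2=21
after add $t4, $t4, 4: $t4=100+4=104
after add $t7, $t7, 1: $t7=0+1=1
cmp $t7, 6  (cmp 1,6)
blt start: taken
after lw $t6, 0($t4): $t6=M[104]=-1
after sub $t6, $t6, 2: $t6=(-1)-2=-3
after add $t4, $t4, 4: $t4=104+4=108
after add $t7, $t7, 1: $t7=1+1=2
cmp $t7, 6  (cmp 2,6)
blt start: taken
after lw $t6, 0($t4): $t6=M[108]=-1
after sub $t6, $t6, 2: $t6=(-1)-2=-3
after add $t4, $t4, 4: $t4=108+4=112
after add $t7, $t7, 1: $t7=2+1=3
cmp $t7, 6  (cmp 3,6)
blt start: taken
after lw $t6, 0($t4): $t6=M[112]=29
after sub $t6, $t6, 2: $t6=29-2=27
after add $t4, $t4, 4: $t4=112+4=116
after add $t7, $t7, 1: $t7=3+1=4
cmp $t7, 6  (cmp 4,6)
blt start: taken
after lw $t6, 0($t4): $t6=M[116]=19
after sub $t6, $t6, 2: $t6=19-2=17
after add $t4, $t4, 4: $t4=116+4=120
after add $t7, $t7, 1: $t7=4+1=5
cmp $t7, 6  (cmp 5,6)
blt start: taken
after lw $t6, 0($t4): $t6=M[120]=5
after sub $t6, $t6, 2: $t6=5-2=3
after add $t4, $t4, 4: $t4=120+4=124
after add $t7, $t7, 1: $t7=5+1=6
cmp $t7, 6  (cmp 6,6)
blt start: not taken
halt.

3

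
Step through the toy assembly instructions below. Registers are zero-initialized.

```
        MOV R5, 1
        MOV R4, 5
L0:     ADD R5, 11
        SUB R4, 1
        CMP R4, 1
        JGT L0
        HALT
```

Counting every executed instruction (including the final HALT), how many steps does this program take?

after MOV R5, 1: R5=1
after MOV R4, 5: R4=5
after ADD R5, 11: R5=1+11=12
after SUB R4, 1: R4=5-1=4
CMP R4, 1  (cmp 4,1)
JGT L0: taken
after ADD R5, 11: R5=12+11=23
after SUB R4, 1: R4=4-1=3
CMP R4, 1  (cmp 3,1)
JGT L0: taken
after ADD R5, 11: R5=23+11=34
after SUB R4, 1: R4=3-1=2
CMP R4, 1  (cmp 2,1)
JGT L0: taken
after ADD R5, 11: R5=34+11=45
after SUB R4, 1: R4=2-1=1
CMP R4, 1  (cmp 1,1)
JGT L0: not taken
halt.
Total executed instructions: 19.

19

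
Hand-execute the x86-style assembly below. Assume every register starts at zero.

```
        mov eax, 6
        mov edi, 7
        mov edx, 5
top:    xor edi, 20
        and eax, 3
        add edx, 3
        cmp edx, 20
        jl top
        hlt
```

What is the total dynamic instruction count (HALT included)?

29

after mov eax, 6: eax=6
after mov edi, 7: edi=7
after mov edx, 5: edx=5
after xor edi, 20: edi=7^20=19
after and eax, 3: eax=6&3=2
after add edx, 3: edx=5+3=8
cmp edx, 20  (cmp 8,20)
jl top: taken
after xor edi, 20: edi=19^20=7
after and eax, 3: eax=2&3=2
after add edx, 3: edx=8+3=11
cmp edx, 20  (cmp 11,20)
jl top: taken
after xor edi, 20: edi=7^20=19
after and eax, 3: eax=2&3=2
after add edx, 3: edx=11+3=14
cmp edx, 20  (cmp 14,20)
jl top: taken
after xor edi, 20: edi=19^20=7
after and eax, 3: eax=2&3=2
after add edx, 3: edx=14+3=17
cmp edx, 20  (cmp 17,20)
jl top: taken
after xor edi, 20: edi=7^20=19
after and eax, 3: eax=2&3=2
after add edx, 3: edx=17+3=20
cmp edx, 20  (cmp 20,20)
jl top: not taken
halt.
Total executed instructions: 29.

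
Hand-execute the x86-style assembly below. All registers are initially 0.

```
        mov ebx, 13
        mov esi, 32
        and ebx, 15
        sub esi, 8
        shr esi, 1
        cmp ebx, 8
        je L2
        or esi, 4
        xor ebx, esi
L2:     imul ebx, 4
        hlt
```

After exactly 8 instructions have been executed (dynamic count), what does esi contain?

mov ebx, 13 → ebx=13
mov esi, 32 → esi=32
and ebx, 15 → ebx=13&15=13
sub esi, 8 → esi=32-8=24
shr esi, 1 → esi=24>>1=12
cmp ebx, 8  (cmp 13,8)
je L2: not taken
or esi, 4 → esi=12|4=12
After step 8: esi = 12.

12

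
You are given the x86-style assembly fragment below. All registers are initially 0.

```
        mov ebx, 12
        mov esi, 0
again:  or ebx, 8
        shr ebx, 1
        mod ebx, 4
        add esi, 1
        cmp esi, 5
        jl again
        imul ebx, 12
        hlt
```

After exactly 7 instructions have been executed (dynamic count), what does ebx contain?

mov ebx, 12 → ebx=12
mov esi, 0 → esi=0
or ebx, 8 → ebx=12|8=12
shr ebx, 1 → ebx=12>>1=6
mod ebx, 4 → ebx=6%4=2
add esi, 1 → esi=0+1=1
cmp esi, 5  (cmp 1,5)
After step 7: ebx = 2.

2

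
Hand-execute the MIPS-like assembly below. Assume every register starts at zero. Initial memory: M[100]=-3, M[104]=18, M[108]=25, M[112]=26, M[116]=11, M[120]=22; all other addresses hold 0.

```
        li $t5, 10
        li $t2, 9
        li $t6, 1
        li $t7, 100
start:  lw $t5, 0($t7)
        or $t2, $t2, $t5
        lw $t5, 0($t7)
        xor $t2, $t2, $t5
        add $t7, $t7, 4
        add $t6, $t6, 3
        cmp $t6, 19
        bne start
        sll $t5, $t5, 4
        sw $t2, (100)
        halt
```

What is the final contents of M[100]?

0

after li $t5, 10: $t5=10
after li $t2, 9: $t2=9
after li $t6, 1: $t6=1
after li $t7, 100: $t7=100
after lw $t5, 0($t7): $t5=M[100]=-3
after or $t2, $t2, $t5: $t2=9|(-3)=-3
after lw $t5, 0($t7): $t5=M[100]=-3
after xor $t2, $t2, $t5: $t2=(-3)^(-3)=0
after add $t7, $t7, 4: $t7=100+4=104
after add $t6, $t6, 3: $t6=1+3=4
cmp $t6, 19  (cmp 4,19)
bne start: taken
after lw $t5, 0($t7): $t5=M[104]=18
after or $t2, $t2, $t5: $t2=0|18=18
after lw $t5, 0($t7): $t5=M[104]=18
after xor $t2, $t2, $t5: $t2=18^18=0
after add $t7, $t7, 4: $t7=104+4=108
after add $t6, $t6, 3: $t6=4+3=7
cmp $t6, 19  (cmp 7,19)
bne start: taken
after lw $t5, 0($t7): $t5=M[108]=25
after or $t2, $t2, $t5: $t2=0|25=25
after lw $t5, 0($t7): $t5=M[108]=25
after xor $t2, $t2, $t5: $t2=25^25=0
after add $t7, $t7, 4: $t7=108+4=112
after add $t6, $t6, 3: $t6=7+3=10
cmp $t6, 19  (cmp 10,19)
bne start: taken
after lw $t5, 0($t7): $t5=M[112]=26
after or $t2, $t2, $t5: $t2=0|26=26
after lw $t5, 0($t7): $t5=M[112]=26
after xor $t2, $t2, $t5: $t2=26^26=0
after add $t7, $t7, 4: $t7=112+4=116
after add $t6, $t6, 3: $t6=10+3=13
cmp $t6, 19  (cmp 13,19)
bne start: taken
after lw $t5, 0($t7): $t5=M[116]=11
after or $t2, $t2, $t5: $t2=0|11=11
after lw $t5, 0($t7): $t5=M[116]=11
after xor $t2, $t2, $t5: $t2=11^11=0
after add $t7, $t7, 4: $t7=116+4=120
after add $t6, $t6, 3: $t6=13+3=16
cmp $t6, 19  (cmp 16,19)
bne start: taken
after lw $t5, 0($t7): $t5=M[120]=22
after or $t2, $t2, $t5: $t2=0|22=22
after lw $t5, 0($t7): $t5=M[120]=22
after xor $t2, $t2, $t5: $t2=22^22=0
after add $t7, $t7, 4: $t7=120+4=124
after add $t6, $t6, 3: $t6=16+3=19
cmp $t6, 19  (cmp 19,19)
bne start: not taken
after sll $t5, $t5, 4: $t5=22<<4=352
sw $t2, (100) → M[100]=0
halt.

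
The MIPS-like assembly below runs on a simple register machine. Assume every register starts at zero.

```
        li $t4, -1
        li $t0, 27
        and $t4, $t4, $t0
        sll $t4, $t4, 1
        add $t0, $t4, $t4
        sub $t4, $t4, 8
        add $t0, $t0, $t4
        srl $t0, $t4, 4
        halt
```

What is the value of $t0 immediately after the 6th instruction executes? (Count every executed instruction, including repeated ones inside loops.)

108

$t4=-1
$t0=27
$t4=(-1)&27=27
$t4=27<<1=54
$t0=54+54=108
$t4=54-8=46
After step 6: $t0 = 108.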